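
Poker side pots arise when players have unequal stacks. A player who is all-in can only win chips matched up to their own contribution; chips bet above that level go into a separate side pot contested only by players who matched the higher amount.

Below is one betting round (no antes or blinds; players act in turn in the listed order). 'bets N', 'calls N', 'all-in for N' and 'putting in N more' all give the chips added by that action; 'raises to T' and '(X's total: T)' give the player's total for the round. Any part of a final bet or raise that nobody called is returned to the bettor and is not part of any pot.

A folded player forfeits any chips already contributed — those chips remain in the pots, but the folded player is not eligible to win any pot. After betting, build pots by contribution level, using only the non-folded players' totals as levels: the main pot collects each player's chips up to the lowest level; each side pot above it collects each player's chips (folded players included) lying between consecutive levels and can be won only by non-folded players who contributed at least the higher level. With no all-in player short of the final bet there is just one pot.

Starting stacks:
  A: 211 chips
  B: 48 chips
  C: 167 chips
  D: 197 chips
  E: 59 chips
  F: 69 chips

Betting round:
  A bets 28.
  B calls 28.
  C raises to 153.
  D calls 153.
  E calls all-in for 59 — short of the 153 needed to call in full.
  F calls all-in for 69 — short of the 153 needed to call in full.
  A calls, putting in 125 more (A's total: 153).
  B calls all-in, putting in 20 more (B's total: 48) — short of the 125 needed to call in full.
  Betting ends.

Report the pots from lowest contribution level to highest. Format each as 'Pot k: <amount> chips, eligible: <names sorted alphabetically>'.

Contributions: A=153, B=48, C=153, D=153, E=59, F=69
Pot levels (distinct totals of non-folded players): 48, 59, 69, 153
Layer 1-48: 48 each from A, B, C, D, E, F = 48*6 = 288 chips; eligible A, B, C, D, E, F
Layer 49-59: 11 each from A, C, D, E, F = 11*5 = 55 chips; eligible A, C, D, E, F
Layer 60-69: 10 each from A, C, D, F = 10*4 = 40 chips; eligible A, C, D, F
Layer 70-153: 84 each from A, C, D = 84*3 = 252 chips; eligible A, C, D

Pot 1: 288 chips, eligible: A, B, C, D, E, F
Pot 2: 55 chips, eligible: A, C, D, E, F
Pot 3: 40 chips, eligible: A, C, D, F
Pot 4: 252 chips, eligible: A, C, D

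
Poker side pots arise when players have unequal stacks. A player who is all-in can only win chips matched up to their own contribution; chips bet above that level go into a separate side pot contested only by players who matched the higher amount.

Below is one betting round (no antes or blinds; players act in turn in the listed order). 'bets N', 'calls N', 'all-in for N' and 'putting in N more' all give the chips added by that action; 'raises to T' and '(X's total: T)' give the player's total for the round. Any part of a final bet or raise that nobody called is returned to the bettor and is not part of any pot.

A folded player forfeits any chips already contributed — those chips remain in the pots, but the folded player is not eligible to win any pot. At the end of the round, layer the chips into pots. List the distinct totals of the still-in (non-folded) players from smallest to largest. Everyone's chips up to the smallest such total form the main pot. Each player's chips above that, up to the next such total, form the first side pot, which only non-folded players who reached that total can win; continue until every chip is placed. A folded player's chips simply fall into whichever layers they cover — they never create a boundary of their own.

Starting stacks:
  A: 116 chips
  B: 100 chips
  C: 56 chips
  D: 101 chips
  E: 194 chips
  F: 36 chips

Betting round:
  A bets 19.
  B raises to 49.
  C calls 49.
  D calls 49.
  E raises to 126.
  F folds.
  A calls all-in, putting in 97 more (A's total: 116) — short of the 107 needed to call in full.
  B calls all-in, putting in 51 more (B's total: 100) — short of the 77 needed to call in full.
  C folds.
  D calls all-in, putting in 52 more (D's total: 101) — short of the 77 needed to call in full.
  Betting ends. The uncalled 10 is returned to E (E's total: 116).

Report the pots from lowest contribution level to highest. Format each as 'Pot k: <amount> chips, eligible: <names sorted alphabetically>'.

Pot 1: 449 chips, eligible: A, B, D, E
Pot 2: 3 chips, eligible: A, D, E
Pot 3: 30 chips, eligible: A, E

Derivation:
Contributions (after 10 returned to E): A=116, B=100, C=49, D=101, E=116
Folded: C, F
Pot levels (distinct totals of non-folded players): 100, 101, 116
Layer 1-100: A 100 + B 100 + C 49 + D 100 + E 100 = 449 chips; eligible A, B, D, E
Layer 101-101: 1 each from A, D, E = 1*3 = 3 chips; eligible A, D, E
Layer 102-116: 15 each from A, E = 15*2 = 30 chips; eligible A, E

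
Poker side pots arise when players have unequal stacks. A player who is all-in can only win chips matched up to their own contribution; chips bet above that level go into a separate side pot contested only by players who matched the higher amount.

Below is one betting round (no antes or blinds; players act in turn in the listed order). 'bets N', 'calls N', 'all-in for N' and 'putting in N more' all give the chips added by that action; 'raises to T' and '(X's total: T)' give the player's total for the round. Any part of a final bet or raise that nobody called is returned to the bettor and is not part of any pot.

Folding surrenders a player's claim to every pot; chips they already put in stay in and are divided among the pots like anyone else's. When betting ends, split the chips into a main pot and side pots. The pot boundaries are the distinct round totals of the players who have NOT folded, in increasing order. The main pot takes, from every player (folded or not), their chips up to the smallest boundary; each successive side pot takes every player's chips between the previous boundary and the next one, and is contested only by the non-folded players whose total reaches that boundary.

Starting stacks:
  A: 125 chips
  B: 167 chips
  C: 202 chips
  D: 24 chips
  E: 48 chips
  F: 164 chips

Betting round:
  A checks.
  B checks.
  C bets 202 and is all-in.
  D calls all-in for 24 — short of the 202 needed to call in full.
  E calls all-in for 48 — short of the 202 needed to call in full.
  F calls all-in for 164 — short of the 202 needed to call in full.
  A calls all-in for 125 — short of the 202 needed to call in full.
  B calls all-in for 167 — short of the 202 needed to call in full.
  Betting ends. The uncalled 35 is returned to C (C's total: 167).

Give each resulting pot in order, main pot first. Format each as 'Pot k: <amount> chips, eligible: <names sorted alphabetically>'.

Contributions (after 35 returned to C): A=125, B=167, C=167, D=24, E=48, F=164
Pot levels (distinct totals of non-folded players): 24, 48, 125, 164, 167
Layer 1-24: 24 each from A, B, C, D, E, F = 24*6 = 144 chips; eligible A, B, C, D, E, F
Layer 25-48: 24 each from A, B, C, E, F = 24*5 = 120 chips; eligible A, B, C, E, F
Layer 49-125: 77 each from A, B, C, F = 77*4 = 308 chips; eligible A, B, C, F
Layer 126-164: 39 each from B, C, F = 39*3 = 117 chips; eligible B, C, F
Layer 165-167: 3 each from B, C = 3*2 = 6 chips; eligible B, C

Pot 1: 144 chips, eligible: A, B, C, D, E, F
Pot 2: 120 chips, eligible: A, B, C, E, F
Pot 3: 308 chips, eligible: A, B, C, F
Pot 4: 117 chips, eligible: B, C, F
Pot 5: 6 chips, eligible: B, C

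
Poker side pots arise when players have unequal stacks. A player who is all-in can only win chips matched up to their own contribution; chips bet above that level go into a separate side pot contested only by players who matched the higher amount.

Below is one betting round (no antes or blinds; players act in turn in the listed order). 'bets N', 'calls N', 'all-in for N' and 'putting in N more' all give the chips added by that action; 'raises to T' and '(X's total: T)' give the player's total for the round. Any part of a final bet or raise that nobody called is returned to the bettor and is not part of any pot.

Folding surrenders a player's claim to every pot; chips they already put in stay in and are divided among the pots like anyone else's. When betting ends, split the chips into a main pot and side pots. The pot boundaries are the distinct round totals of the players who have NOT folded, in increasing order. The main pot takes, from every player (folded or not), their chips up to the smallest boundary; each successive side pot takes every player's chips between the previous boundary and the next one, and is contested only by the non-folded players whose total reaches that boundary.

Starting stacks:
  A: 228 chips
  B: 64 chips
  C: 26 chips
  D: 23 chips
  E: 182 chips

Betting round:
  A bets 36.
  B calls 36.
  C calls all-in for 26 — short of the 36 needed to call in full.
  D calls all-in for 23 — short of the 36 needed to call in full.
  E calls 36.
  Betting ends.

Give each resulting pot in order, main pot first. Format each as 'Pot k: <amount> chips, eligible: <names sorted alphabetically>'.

Contributions: A=36, B=36, C=26, D=23, E=36
Pot levels (distinct totals of non-folded players): 23, 26, 36
Layer 1-23: 23 each from A, B, C, D, E = 23*5 = 115 chips; eligible A, B, C, D, E
Layer 24-26: 3 each from A, B, C, E = 3*4 = 12 chips; eligible A, B, C, E
Layer 27-36: 10 each from A, B, E = 10*3 = 30 chips; eligible A, B, E

Pot 1: 115 chips, eligible: A, B, C, D, E
Pot 2: 12 chips, eligible: A, B, C, E
Pot 3: 30 chips, eligible: A, B, E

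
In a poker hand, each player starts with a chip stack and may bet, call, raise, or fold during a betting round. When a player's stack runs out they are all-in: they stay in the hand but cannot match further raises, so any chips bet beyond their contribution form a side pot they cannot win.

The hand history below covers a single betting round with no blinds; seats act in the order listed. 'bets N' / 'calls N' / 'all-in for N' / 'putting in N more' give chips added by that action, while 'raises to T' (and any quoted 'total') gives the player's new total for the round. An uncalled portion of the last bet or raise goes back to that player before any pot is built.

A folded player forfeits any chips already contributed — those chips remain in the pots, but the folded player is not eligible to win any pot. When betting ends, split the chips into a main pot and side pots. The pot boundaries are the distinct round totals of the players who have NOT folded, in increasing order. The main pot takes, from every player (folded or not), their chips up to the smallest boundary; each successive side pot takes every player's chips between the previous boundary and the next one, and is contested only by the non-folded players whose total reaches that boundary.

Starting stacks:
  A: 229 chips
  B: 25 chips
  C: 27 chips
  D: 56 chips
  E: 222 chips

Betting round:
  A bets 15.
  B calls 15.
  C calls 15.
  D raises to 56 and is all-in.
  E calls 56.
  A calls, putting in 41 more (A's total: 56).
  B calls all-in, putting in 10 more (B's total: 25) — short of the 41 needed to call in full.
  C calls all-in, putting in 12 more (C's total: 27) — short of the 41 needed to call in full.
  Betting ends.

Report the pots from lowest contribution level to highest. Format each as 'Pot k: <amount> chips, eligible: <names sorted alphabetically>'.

Pot 1: 125 chips, eligible: A, B, C, D, E
Pot 2: 8 chips, eligible: A, C, D, E
Pot 3: 87 chips, eligible: A, D, E

Derivation:
Contributions: A=56, B=25, C=27, D=56, E=56
Pot levels (distinct totals of non-folded players): 25, 27, 56
Layer 1-25: 25 each from A, B, C, D, E = 25*5 = 125 chips; eligible A, B, C, D, E
Layer 26-27: 2 each from A, C, D, E = 2*4 = 8 chips; eligible A, C, D, E
Layer 28-56: 29 each from A, D, E = 29*3 = 87 chips; eligible A, D, E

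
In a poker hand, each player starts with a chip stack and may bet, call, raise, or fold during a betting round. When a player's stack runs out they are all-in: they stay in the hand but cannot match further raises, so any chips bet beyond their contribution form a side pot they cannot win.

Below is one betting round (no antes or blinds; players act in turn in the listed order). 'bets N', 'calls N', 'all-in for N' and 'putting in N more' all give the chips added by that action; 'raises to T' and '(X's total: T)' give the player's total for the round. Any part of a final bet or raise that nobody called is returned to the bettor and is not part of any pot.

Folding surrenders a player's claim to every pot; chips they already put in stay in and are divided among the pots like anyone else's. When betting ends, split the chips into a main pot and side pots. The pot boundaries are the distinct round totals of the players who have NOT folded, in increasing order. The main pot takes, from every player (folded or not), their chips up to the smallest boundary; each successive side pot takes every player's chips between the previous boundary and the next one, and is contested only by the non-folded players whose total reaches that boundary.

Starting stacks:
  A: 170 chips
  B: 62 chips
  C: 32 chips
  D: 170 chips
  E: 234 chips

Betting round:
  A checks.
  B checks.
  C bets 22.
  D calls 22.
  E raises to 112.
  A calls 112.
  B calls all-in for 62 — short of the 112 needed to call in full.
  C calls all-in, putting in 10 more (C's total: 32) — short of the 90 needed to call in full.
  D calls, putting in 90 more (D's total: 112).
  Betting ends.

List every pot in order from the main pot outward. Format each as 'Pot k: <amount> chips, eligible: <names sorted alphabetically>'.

Contributions: A=112, B=62, C=32, D=112, E=112
Pot levels (distinct totals of non-folded players): 32, 62, 112
Layer 1-32: 32 each from A, B, C, D, E = 32*5 = 160 chips; eligible A, B, C, D, E
Layer 33-62: 30 each from A, B, D, E = 30*4 = 120 chips; eligible A, B, D, E
Layer 63-112: 50 each from A, D, E = 50*3 = 150 chips; eligible A, D, E

Pot 1: 160 chips, eligible: A, B, C, D, E
Pot 2: 120 chips, eligible: A, B, D, E
Pot 3: 150 chips, eligible: A, D, E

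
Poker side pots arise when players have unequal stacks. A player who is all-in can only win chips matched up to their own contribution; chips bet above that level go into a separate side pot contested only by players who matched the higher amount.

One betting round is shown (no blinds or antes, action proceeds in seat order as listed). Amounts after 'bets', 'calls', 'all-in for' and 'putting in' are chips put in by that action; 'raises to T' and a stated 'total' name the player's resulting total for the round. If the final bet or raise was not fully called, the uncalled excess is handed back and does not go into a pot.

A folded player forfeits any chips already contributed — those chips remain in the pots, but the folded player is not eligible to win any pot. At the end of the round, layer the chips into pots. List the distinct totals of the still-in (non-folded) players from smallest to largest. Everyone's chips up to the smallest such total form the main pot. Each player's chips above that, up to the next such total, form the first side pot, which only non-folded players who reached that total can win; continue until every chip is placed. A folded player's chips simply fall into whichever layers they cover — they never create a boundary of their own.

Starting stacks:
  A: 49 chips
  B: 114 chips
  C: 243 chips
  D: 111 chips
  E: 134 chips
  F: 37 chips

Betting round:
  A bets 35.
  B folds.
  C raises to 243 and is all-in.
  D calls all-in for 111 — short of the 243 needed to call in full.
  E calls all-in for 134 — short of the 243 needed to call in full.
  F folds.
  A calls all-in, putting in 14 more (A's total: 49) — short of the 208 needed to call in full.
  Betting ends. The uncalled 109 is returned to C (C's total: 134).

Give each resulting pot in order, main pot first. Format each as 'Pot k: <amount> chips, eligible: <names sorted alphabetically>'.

Contributions (after 109 returned to C): A=49, C=134, D=111, E=134
Folded: B, F
Pot levels (distinct totals of non-folded players): 49, 111, 134
Layer 1-49: 49 each from A, C, D, E = 49*4 = 196 chips; eligible A, C, D, E
Layer 50-111: 62 each from C, D, E = 62*3 = 186 chips; eligible C, D, E
Layer 112-134: 23 each from C, E = 23*2 = 46 chips; eligible C, E

Pot 1: 196 chips, eligible: A, C, D, E
Pot 2: 186 chips, eligible: C, D, E
Pot 3: 46 chips, eligible: C, E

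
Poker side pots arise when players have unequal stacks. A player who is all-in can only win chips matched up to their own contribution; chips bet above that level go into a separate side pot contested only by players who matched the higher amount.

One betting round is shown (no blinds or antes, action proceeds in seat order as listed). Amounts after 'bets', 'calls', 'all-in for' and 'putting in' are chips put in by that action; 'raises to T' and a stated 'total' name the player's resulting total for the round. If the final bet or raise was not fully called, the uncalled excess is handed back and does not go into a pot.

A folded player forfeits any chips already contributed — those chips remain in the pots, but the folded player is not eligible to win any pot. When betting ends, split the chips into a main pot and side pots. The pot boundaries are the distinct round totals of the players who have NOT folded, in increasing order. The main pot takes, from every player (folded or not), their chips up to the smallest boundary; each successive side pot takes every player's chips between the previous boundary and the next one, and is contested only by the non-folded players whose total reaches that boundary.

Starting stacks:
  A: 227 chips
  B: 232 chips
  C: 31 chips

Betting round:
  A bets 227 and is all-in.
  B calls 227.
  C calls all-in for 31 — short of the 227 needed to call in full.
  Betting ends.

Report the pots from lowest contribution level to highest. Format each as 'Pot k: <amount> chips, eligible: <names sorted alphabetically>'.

Pot 1: 93 chips, eligible: A, B, C
Pot 2: 392 chips, eligible: A, B

Derivation:
Contributions: A=227, B=227, C=31
Pot levels (distinct totals of non-folded players): 31, 227
Layer 1-31: 31 each from A, B, C = 31*3 = 93 chips; eligible A, B, C
Layer 32-227: 196 each from A, B = 196*2 = 392 chips; eligible A, B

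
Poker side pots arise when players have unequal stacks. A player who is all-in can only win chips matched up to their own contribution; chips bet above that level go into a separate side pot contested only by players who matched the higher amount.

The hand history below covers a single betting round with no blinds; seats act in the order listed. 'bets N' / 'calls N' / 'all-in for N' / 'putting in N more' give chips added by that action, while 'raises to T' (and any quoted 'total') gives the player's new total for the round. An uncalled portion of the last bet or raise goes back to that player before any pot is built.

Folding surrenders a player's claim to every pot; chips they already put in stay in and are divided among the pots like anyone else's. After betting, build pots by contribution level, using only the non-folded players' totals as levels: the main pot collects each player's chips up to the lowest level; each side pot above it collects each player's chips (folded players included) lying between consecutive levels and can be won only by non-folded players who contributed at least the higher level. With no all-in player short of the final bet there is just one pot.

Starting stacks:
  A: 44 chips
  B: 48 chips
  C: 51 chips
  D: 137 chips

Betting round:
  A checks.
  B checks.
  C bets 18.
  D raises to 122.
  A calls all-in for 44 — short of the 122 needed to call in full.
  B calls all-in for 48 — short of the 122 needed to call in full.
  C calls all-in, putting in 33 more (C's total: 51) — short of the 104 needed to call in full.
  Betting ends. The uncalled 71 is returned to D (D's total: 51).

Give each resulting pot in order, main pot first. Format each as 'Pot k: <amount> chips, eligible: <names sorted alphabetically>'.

Pot 1: 176 chips, eligible: A, B, C, D
Pot 2: 12 chips, eligible: B, C, D
Pot 3: 6 chips, eligible: C, D

Derivation:
Contributions (after 71 returned to D): A=44, B=48, C=51, D=51
Pot levels (distinct totals of non-folded players): 44, 48, 51
Layer 1-44: 44 each from A, B, C, D = 44*4 = 176 chips; eligible A, B, C, D
Layer 45-48: 4 each from B, C, D = 4*3 = 12 chips; eligible B, C, D
Layer 49-51: 3 each from C, D = 3*2 = 6 chips; eligible C, D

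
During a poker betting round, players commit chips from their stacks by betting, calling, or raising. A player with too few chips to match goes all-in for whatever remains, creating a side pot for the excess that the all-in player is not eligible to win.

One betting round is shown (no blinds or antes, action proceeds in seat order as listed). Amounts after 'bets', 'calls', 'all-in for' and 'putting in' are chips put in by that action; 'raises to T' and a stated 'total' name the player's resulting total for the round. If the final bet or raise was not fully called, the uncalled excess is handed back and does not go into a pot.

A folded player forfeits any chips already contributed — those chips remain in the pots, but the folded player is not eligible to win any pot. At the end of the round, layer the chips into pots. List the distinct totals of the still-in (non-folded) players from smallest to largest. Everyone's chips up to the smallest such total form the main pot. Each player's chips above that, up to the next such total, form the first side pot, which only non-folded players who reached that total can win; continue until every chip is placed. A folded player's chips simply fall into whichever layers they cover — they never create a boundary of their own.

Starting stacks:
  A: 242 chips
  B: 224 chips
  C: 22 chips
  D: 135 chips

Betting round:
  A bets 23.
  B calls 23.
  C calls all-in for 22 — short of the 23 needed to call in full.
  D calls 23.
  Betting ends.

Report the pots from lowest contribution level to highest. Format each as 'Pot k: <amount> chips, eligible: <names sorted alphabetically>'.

Pot 1: 88 chips, eligible: A, B, C, D
Pot 2: 3 chips, eligible: A, B, D

Derivation:
Contributions: A=23, B=23, C=22, D=23
Pot levels (distinct totals of non-folded players): 22, 23
Layer 1-22: 22 each from A, B, C, D = 22*4 = 88 chips; eligible A, B, C, D
Layer 23-23: 1 each from A, B, D = 1*3 = 3 chips; eligible A, B, D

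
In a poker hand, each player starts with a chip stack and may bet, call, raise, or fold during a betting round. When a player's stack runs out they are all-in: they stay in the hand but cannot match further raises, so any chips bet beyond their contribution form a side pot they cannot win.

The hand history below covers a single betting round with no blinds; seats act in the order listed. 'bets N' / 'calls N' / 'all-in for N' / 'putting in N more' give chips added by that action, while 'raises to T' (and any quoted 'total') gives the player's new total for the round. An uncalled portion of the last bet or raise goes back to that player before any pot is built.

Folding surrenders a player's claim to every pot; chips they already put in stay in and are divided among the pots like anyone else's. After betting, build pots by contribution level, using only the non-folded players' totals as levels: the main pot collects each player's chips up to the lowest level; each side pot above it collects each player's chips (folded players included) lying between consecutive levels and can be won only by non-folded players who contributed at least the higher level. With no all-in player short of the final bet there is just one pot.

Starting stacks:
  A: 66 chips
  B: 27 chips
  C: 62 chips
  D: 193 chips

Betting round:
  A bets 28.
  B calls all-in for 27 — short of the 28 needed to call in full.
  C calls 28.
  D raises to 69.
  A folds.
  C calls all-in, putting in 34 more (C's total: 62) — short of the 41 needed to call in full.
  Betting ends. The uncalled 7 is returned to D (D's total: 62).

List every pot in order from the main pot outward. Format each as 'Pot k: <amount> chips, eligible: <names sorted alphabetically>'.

Contributions (after 7 returned to D): A=28, B=27, C=62, D=62
Folded: A
Pot levels (distinct totals of non-folded players): 27, 62
Layer 1-27: 27 each from A, B, C, D = 27*4 = 108 chips; eligible B, C, D
Layer 28-62: A 1 + C 35 + D 35 = 71 chips; eligible C, D

Pot 1: 108 chips, eligible: B, C, D
Pot 2: 71 chips, eligible: C, D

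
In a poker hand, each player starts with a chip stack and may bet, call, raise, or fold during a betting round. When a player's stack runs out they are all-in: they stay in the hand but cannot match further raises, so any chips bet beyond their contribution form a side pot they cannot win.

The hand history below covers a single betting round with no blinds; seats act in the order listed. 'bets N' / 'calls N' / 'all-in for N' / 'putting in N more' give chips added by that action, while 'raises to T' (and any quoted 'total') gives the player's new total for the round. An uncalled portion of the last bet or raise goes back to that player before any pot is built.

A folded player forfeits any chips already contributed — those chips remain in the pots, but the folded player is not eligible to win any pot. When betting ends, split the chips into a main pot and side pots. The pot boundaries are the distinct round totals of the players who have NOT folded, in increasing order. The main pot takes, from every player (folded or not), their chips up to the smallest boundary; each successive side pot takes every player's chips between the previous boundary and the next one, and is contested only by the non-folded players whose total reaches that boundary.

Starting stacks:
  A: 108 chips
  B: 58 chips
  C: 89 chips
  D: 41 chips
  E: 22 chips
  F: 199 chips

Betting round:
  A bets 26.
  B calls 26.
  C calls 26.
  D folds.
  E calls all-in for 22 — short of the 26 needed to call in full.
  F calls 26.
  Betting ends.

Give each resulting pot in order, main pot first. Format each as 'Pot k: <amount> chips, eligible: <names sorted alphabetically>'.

Contributions: A=26, B=26, C=26, E=22, F=26
Folded: D
Pot levels (distinct totals of non-folded players): 22, 26
Layer 1-22: 22 each from A, B, C, E, F = 22*5 = 110 chips; eligible A, B, C, E, F
Layer 23-26: 4 each from A, B, C, F = 4*4 = 16 chips; eligible A, B, C, F

Pot 1: 110 chips, eligible: A, B, C, E, F
Pot 2: 16 chips, eligible: A, B, C, F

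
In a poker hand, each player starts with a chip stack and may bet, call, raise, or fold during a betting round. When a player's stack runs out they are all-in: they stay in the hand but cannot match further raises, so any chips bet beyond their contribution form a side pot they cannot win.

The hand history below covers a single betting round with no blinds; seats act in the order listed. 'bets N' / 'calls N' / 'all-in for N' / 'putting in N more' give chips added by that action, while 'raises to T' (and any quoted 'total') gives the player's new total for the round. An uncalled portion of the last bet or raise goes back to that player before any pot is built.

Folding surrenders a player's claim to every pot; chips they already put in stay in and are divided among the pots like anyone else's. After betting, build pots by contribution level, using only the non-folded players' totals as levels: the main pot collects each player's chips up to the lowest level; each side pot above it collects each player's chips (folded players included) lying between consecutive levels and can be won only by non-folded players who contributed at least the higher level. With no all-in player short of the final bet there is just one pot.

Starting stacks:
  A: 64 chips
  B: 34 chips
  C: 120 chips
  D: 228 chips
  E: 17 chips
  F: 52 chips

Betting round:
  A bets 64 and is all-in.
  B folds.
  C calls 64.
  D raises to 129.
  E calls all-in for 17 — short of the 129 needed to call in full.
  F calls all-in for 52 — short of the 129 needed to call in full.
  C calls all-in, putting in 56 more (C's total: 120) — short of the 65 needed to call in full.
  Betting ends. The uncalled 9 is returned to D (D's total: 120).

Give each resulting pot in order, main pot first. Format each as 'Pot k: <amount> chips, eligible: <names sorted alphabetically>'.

Contributions (after 9 returned to D): A=64, C=120, D=120, E=17, F=52
Folded: B
Pot levels (distinct totals of non-folded players): 17, 52, 64, 120
Layer 1-17: 17 each from A, C, D, E, F = 17*5 = 85 chips; eligible A, C, D, E, F
Layer 18-52: 35 each from A, C, D, F = 35*4 = 140 chips; eligible A, C, D, F
Layer 53-64: 12 each from A, C, D = 12*3 = 36 chips; eligible A, C, D
Layer 65-120: 56 each from C, D = 56*2 = 112 chips; eligible C, D

Pot 1: 85 chips, eligible: A, C, D, E, F
Pot 2: 140 chips, eligible: A, C, D, F
Pot 3: 36 chips, eligible: A, C, D
Pot 4: 112 chips, eligible: C, D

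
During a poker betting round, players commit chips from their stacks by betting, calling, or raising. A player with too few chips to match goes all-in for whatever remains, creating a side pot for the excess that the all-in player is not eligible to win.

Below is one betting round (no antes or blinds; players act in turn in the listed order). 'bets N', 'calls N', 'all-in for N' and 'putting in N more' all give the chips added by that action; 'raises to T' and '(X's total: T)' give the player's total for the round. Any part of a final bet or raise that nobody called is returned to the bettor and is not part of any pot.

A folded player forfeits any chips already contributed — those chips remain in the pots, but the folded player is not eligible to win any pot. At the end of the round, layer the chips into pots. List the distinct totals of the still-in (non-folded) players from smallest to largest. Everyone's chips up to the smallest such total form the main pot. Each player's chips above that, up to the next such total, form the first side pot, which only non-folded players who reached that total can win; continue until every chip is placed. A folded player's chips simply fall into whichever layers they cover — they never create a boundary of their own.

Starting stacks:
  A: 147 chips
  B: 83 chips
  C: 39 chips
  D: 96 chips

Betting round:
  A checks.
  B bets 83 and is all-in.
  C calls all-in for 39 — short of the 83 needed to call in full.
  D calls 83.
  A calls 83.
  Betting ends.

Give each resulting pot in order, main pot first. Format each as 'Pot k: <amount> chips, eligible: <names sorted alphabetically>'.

Contributions: A=83, B=83, C=39, D=83
Pot levels (distinct totals of non-folded players): 39, 83
Layer 1-39: 39 each from A, B, C, D = 39*4 = 156 chips; eligible A, B, C, D
Layer 40-83: 44 each from A, B, D = 44*3 = 132 chips; eligible A, B, D

Pot 1: 156 chips, eligible: A, B, C, D
Pot 2: 132 chips, eligible: A, B, D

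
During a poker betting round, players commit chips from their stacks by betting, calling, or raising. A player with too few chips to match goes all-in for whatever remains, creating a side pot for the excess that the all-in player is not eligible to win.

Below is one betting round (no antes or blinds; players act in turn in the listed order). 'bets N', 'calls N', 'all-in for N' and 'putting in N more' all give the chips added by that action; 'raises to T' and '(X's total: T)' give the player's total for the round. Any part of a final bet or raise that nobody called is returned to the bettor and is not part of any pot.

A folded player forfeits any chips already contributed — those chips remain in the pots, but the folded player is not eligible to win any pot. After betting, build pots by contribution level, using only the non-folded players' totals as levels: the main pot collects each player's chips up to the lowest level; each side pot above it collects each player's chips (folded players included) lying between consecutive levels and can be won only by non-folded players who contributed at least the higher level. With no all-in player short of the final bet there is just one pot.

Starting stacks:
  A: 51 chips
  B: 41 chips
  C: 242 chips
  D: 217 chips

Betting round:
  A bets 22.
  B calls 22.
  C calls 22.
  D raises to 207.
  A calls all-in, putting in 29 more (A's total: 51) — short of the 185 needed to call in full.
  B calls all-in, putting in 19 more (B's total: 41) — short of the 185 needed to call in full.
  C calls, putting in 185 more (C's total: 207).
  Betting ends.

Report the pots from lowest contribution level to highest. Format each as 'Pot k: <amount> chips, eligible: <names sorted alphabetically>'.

Pot 1: 164 chips, eligible: A, B, C, D
Pot 2: 30 chips, eligible: A, C, D
Pot 3: 312 chips, eligible: C, D

Derivation:
Contributions: A=51, B=41, C=207, D=207
Pot levels (distinct totals of non-folded players): 41, 51, 207
Layer 1-41: 41 each from A, B, C, D = 41*4 = 164 chips; eligible A, B, C, D
Layer 42-51: 10 each from A, C, D = 10*3 = 30 chips; eligible A, C, D
Layer 52-207: 156 each from C, D = 156*2 = 312 chips; eligible C, D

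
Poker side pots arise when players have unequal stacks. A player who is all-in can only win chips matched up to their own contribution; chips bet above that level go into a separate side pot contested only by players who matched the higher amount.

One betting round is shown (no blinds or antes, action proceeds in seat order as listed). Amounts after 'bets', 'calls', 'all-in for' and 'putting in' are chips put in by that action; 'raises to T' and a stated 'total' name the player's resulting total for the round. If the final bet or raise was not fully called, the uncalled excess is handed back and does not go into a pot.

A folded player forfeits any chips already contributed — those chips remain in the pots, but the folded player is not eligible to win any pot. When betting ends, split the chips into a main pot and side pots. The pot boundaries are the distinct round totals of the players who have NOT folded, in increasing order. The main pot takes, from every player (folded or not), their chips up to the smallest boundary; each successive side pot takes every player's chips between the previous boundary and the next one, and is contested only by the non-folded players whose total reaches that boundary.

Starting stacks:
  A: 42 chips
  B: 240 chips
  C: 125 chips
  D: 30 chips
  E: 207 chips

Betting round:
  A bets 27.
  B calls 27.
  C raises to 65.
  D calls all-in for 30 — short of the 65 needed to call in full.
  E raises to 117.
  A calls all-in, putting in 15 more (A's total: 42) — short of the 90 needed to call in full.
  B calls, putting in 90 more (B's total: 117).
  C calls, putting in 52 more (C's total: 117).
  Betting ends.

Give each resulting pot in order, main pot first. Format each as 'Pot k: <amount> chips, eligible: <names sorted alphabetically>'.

Contributions: A=42, B=117, C=117, D=30, E=117
Pot levels (distinct totals of non-folded players): 30, 42, 117
Layer 1-30: 30 each from A, B, C, D, E = 30*5 = 150 chips; eligible A, B, C, D, E
Layer 31-42: 12 each from A, B, C, E = 12*4 = 48 chips; eligible A, B, C, E
Layer 43-117: 75 each from B, C, E = 75*3 = 225 chips; eligible B, C, E

Pot 1: 150 chips, eligible: A, B, C, D, E
Pot 2: 48 chips, eligible: A, B, C, E
Pot 3: 225 chips, eligible: B, C, E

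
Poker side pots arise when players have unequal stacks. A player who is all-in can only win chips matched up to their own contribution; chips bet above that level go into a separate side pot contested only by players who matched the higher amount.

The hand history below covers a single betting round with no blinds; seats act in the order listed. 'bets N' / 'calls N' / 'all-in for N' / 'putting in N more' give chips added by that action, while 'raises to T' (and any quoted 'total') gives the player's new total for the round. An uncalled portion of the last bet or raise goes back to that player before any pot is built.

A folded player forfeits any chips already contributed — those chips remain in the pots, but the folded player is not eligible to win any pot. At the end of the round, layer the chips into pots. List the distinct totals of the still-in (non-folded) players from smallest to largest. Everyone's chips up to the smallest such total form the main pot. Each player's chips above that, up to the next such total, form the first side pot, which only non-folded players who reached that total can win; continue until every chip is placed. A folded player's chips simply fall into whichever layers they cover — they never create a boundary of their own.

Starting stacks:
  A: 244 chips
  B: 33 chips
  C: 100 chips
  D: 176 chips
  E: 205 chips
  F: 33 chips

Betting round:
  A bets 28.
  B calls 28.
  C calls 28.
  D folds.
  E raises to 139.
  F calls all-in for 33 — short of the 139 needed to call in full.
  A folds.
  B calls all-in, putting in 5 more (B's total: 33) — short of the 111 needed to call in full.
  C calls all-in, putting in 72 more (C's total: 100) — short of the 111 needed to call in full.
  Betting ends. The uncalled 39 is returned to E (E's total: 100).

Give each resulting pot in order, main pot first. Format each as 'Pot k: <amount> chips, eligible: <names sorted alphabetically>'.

Pot 1: 160 chips, eligible: B, C, E, F
Pot 2: 134 chips, eligible: C, E

Derivation:
Contributions (after 39 returned to E): A=28, B=33, C=100, E=100, F=33
Folded: A, D
Pot levels (distinct totals of non-folded players): 33, 100
Layer 1-33: A 28 + B 33 + C 33 + E 33 + F 33 = 160 chips; eligible B, C, E, F
Layer 34-100: 67 each from C, E = 67*2 = 134 chips; eligible C, E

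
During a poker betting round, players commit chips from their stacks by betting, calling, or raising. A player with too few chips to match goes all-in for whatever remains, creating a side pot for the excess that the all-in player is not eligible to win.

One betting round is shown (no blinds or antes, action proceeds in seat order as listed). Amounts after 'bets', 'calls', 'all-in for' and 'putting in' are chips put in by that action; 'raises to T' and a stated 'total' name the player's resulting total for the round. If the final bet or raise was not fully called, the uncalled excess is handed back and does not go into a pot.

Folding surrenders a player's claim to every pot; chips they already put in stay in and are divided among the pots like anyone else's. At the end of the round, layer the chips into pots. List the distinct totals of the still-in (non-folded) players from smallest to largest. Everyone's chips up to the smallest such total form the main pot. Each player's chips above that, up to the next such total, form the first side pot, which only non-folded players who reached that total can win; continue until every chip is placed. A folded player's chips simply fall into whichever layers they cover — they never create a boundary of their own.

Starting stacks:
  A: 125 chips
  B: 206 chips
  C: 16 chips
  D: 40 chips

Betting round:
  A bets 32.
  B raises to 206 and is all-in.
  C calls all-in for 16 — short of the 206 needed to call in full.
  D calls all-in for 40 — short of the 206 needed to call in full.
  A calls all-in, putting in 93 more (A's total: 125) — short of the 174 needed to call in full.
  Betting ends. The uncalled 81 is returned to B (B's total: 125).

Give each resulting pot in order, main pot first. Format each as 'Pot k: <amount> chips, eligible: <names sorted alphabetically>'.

Pot 1: 64 chips, eligible: A, B, C, D
Pot 2: 72 chips, eligible: A, B, D
Pot 3: 170 chips, eligible: A, B

Derivation:
Contributions (after 81 returned to B): A=125, B=125, C=16, D=40
Pot levels (distinct totals of non-folded players): 16, 40, 125
Layer 1-16: 16 each from A, B, C, D = 16*4 = 64 chips; eligible A, B, C, D
Layer 17-40: 24 each from A, B, D = 24*3 = 72 chips; eligible A, B, D
Layer 41-125: 85 each from A, B = 85*2 = 170 chips; eligible A, B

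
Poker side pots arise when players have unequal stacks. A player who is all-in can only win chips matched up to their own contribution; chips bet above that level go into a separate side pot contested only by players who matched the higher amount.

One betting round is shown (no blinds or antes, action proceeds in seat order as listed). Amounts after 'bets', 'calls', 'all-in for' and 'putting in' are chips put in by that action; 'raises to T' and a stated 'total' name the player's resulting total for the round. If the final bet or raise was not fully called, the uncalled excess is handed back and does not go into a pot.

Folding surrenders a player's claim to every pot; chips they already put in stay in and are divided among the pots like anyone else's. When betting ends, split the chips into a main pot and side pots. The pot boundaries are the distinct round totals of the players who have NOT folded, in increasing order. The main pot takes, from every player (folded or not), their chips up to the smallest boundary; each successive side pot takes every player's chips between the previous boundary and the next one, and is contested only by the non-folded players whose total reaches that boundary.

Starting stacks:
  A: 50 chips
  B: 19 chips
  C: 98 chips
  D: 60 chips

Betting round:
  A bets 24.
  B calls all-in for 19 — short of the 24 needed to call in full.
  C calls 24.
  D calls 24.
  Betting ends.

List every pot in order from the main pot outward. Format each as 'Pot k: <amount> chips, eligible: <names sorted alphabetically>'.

Contributions: A=24, B=19, C=24, D=24
Pot levels (distinct totals of non-folded players): 19, 24
Layer 1-19: 19 each from A, B, C, D = 19*4 = 76 chips; eligible A, B, C, D
Layer 20-24: 5 each from A, C, D = 5*3 = 15 chips; eligible A, C, D

Pot 1: 76 chips, eligible: A, B, C, D
Pot 2: 15 chips, eligible: A, C, D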